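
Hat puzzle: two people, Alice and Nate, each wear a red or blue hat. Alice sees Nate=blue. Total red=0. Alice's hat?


Total red = 0, Nate = blue
Red accounted for: 0
Remaining for Alice: 0
Alice's hat is blue.

blue


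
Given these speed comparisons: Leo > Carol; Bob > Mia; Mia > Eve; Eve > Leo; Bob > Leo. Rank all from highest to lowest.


Constraints: Leo > Carol; Bob > Mia; Mia > Eve; Eve > Leo; Bob > Leo
Method: at each step, the next-highest is the one remaining person who never appears on the smaller side of a constraint between remaining people.
  Step 1: remaining {Carol, Bob, Eve, Mia, Leo}; on the smaller side: {Carol, Eve, Mia, Leo} → Bob is next (Bob > Mia; Bob > Leo).
  Step 2: remaining {Carol, Eve, Mia, Leo}; on the smaller side: {Carol, Eve, Leo} → Mia is next (Mia > Eve).
  Step 3: remaining {Carol, Eve, Leo}; on the smaller side: {Carol, Leo} → Eve is next (Eve > Leo).
  Step 4: remaining {Carol, Leo}; on the smaller side: {Carol} → Leo is next (Leo > Carol).
  Step 5: only Carol remains → lowest.
Final ranking (highest to lowest):

Bob > Mia > Eve > Leo > Carol


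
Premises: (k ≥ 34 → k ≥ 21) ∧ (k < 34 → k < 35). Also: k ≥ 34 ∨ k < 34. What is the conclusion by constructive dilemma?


Constructive dilemma: (P → Q) ∧ (R → S), P ∨ R ⊢ Q ∨ S
Premise 1: k ≥ 34 → k ≥ 21
Premise 2: k < 34 → k < 35
Premise 3: k ≥ 34 ∨ k < 34
Case 1: Assuming k ≥ 34, then by Premise 1, k ≥ 21.
Case 2: Assuming k < 34, then by Premise 2, k < 35.
Since one of k ≥ 34 or k < 34 must hold, we get k ≥ 21 or k < 35.

k ≥ 21 or k < 35.


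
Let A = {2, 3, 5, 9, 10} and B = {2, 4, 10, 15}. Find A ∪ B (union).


A = {2, 3, 5, 9, 10}
B = {2, 4, 10, 15}
Operation: union
All elements combined: 2, 3, 4, 5, 9, 10, 15

{2, 3, 4, 5, 9, 10, 15}


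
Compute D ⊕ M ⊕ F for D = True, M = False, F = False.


D = True, M = False, F = False
Step 1: D ⊕ M = True XOR False = True
Step 2: True ⊕ F = True XOR False = True
XOR is true when an odd number of operands are true.

True


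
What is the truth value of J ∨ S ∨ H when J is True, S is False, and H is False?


J = True, S = False, H = False
Step 1: J ∨ S = True OR False = True
Step 2: True ∨ H = True OR False = True
OR is true when at least one operand is true.

True


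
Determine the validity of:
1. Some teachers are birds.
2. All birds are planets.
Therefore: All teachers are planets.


Premise 1: Some teachers are birds.
Premise 2: All birds are planets.
Conclusion: All teachers are planets.
Fallacy: illicit minor. The minor term (teachers) is distributed in the conclusion ('All teachers ...') but undistributed in its premise ('Some teachers are birds' doesn't cover all teachers).
Only 'Some teachers are planets' follows, not 'All'.

Invalid


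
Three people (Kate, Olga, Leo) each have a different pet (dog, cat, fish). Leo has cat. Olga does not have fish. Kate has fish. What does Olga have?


From clues:
  Leo → cat
  Kate → fish
By elimination, Olga gets the remaining.

dog


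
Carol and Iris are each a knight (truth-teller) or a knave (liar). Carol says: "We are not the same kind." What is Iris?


Carol says: "We are not the same kind."
Case 1: Carol is a Knight (truth-teller)
  Statement is true → they ARE different → Iris is a Knave
Case 2: Carol is a Knave (liar)
  Statement is false → they are NOT different → Iris is a Knave
In both cases, Iris is a Knave.

Knave


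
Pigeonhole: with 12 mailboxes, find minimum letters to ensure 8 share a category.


Pigeonhole: to guarantee k in one of n categories, need (k-1)×n + 1.
k = 8, n = 12
Minimum = (8-1) × 12 + 1 = 7 × 12 + 1

85


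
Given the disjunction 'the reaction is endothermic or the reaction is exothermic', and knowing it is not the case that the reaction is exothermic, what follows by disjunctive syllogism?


Disjunctive syllogism: P ∨ Q, ¬P ⊢ Q
Disjunction: the reaction is endothermic ∨ the reaction is exothermic
We know it is not the case that the reaction is exothermic.
By disjunctive syllogism, the other disjunct must be true.

The reaction is endothermic


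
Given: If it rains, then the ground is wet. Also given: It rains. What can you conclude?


Modus ponens: P → Q, P ⊢ Q
P: it rains
Q: the ground is wet
We have P → Q and P is true.
By modus ponens, Q must be true.

The ground is wet


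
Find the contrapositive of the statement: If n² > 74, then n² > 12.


Original: If n² > 74, then n² > 12
Contrapositive: If ¬Q, then ¬P
Negate Q: not (n² > 12)
Negate P: not (n² > 74)

If not (n² > 12), then not (n² > 74).


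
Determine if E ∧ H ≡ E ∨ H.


Expression 1: E ∧ H
Expression 2: E ∨ H
Truth table (E H | Expr1 Expr2):
  T T |   T     T
  T F |   F     T   ← differ
  F T |   F     T   ← differ
  F F |   F     F
Counterexample: E=T, H=F gives Expr1 = F but Expr2 = T, so the expressions are NOT logically equivalent.

No


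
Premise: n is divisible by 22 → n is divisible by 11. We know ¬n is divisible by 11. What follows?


Modus tollens: P → Q, ¬Q ⊢ ¬P
P: n is divisible by 22
Q: n is divisible by 11
We have P → Q and Q is false.
By modus tollens, P must be false.

It is not the case that n is divisible by 22


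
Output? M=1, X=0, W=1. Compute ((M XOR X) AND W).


M XOR X = 1^0 = 1
1 AND 1 = 1

1


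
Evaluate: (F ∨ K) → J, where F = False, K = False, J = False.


F = False, K = False, J = False
Step 1: F ∨ K = False OR False = False
Step 2: (False) → J: false only when antecedent=True and J=False.
Result: True

True


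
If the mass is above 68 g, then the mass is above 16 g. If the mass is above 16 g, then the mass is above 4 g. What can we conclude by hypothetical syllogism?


Hypothetical syllogism: P → Q, Q → R ⊢ P → R
Premise 1: the mass is above 68 g → the mass is above 16 g
Premise 2: the mass is above 16 g → the mass is above 4 g
Chain the implications: the middle term (the mass is above 16 g) links the two.
Conclusion: If the mass is above 68 g, then the mass is above 4 g.

If the mass is above 68 g, then the mass is above 4 g.


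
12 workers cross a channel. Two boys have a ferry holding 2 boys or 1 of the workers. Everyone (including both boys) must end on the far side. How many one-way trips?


Per crossing of one of the workers: boys→, one←, one of the workers→, one← = 4 trips
12 × 4 = 48, + 1 final boys→ = 49
Minimum trips = 49

49


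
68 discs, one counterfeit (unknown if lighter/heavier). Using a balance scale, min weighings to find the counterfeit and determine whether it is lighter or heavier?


Let n = 68. 136 possibilities (n discs × lighter/heavier); each weighing has 3 outcomes.
Bound for k weighings: say the first weighing puts j discs on each pan. If it tips, the 2j weighed discs remain suspects (each with a known direction) and k-1 weighings give 3^(k-1) outcomes; 3^(k-1) is odd, so 2j ≤ 3^(k-1) - 1. If it balances, the n - 2j unweighed discs remain with direction unknown: 2(n - 2j) ≤ 3^(k-1) - 1 by the same parity argument. Adding, n ≤ (3^(k-1) - 1) + (3^(k-1) - 1)/2 = (3^k - 3)/2, and the classical three-group strategy achieves this (3 discs in 2 weighings, 12 in 3, 39 in 4, 120 in 5).
So we need the smallest k with (3^k - 3)/2 ≥ 68.
k = 4: (3^4 - 3)/2 = 39 < 68 ✗
k = 5: (3^5 - 3)/2 = 120 ≥ 68 ✓

5


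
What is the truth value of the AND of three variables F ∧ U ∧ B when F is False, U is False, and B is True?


F = False, U = False, B = True
Step 1: F ∧ U = False AND False = False
Step 2: (False) ∧ B = (False) AND True = False
AND is true only when ALL operands are true.

False


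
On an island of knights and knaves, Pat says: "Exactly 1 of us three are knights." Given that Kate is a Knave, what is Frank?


Pat claims exactly 1 knights among Pat, Kate, Frank.
Given: Kate is a Knave.

Case 1: Pat is a Knight (tells truth)
  Then exactly 1 of the three are knights.
  Counting Pat, Kate: 1 knight(s) so far. Need 0 more → Frank = Knave.
Case 2: Pat is a Knave (lies)
  Then the count is NOT 1.
  If Frank = Knight, count = 1 = 1 → claim would be true, contradicts lie.
  If Frank = Knave, count = 0 ≠ 1 → lie confirmed ✓

Frank is a Knave.

Knave


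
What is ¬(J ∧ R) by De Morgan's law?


De Morgan's law: ¬(P ∧ Q) ≡ ¬P ∨ ¬Q
¬(J ∧ R) = ¬J ∨ ¬R

¬J ∨ ¬R


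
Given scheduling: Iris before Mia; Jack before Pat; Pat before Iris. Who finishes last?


Constraints: Iris before Mia; Jack before Pat; Pat before Iris
The last task can have nothing scheduled after it, so it must never appear on the left of a 'before'.
Tasks appearing before some other task: Iris, Jack, Pat.
The only task not in that list is Mia → it is last.

Mia


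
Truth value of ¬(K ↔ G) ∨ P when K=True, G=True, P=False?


K = True, G = True, P = False
Expression: ¬(K ↔ G) ∨ P
Step 1: K ↔ G = (True iff True) = True
Step 2: ¬(K ↔ G) = NOT True = False
Step 3: (False) ∨ P = False OR False = False

False


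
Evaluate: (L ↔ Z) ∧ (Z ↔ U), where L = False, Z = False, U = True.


L = False, Z = False, U = True
Step 1: L ↔ Z is true when L and Z have the same value. Result: True
Step 2: Z ↔ U is true when Z and U have the same value. Result: False
Step 3: True ∧ False = False

False


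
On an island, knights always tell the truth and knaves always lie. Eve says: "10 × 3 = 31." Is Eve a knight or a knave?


Statement: "10 × 3 = 31."
Actual: 10 × 3 = 30
Claimed: 31
Statement is FALSE → Eve lies → Knave

Knave


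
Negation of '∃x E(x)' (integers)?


Original: ∃x E(x)
Rule: ¬∀→∃, ¬∃→∀, negate predicate.
Negation: ∀x ¬E(x)

∀x ¬E(x)


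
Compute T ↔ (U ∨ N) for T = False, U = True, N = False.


T = False, U = True, N = False
Step 1: U ∨ N = True OR False = True
Step 2: T ↔ (True): true when both sides have same truth value.
Result: False ↔ True = False

False


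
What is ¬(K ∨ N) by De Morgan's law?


De Morgan's law: ¬(P ∨ Q) ≡ ¬P ∧ ¬Q
¬(K ∨ N) = ¬K ∧ ¬N

¬K ∧ ¬N


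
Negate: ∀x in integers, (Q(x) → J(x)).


Original: ∀x (Q(x) → J(x))
Rule: ¬∀→∃, ¬∃→∀, negate predicate.
Negation: ∃x (Q(x) ∧ ¬J(x))

∃x (Q(x) ∧ ¬J(x))


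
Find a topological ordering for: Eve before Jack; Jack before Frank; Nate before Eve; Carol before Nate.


Constraints: Eve before Jack; Jack before Frank; Nate before Eve; Carol before Nate
Method: repeatedly schedule the remaining task that has no remaining task required before it.
  Step 1: remaining {Nate, Eve, Jack, Carol, Frank}; every task except Carol still has a predecessor pending → schedule Carol.
  Step 2: remaining {Nate, Eve, Jack, Frank}; every task except Nate still has a predecessor pending → schedule Nate.
  Step 3: remaining {Eve, Jack, Frank}; every task except Eve still has a predecessor pending → schedule Eve.
  Step 4: remaining {Jack, Frank}; every task except Jack still has a predecessor pending → schedule Jack.
  Step 5: only Frank remains → schedule Frank.
Resulting order:

Carol → Nate → Eve → Jack → Frank


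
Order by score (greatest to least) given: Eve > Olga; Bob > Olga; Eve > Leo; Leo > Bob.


Constraints: Eve > Olga; Bob > Olga; Eve > Leo; Leo > Bob
Method: at each step, the next-highest is the one remaining person who never appears on the smaller side of a constraint between remaining people.
  Step 1: remaining {Olga, Eve, Bob, Leo}; on the smaller side: {Olga, Bob, Leo} → Eve is next (Eve > Olga; Eve > Leo).
  Step 2: remaining {Olga, Bob, Leo}; on the smaller side: {Olga, Bob} → Leo is next (Leo > Bob).
  Step 3: remaining {Olga, Bob}; on the smaller side: {Olga} → Bob is next (Bob > Olga).
  Step 4: only Olga remains → lowest.
Final ranking (highest to lowest):

Eve > Leo > Bob > Olga


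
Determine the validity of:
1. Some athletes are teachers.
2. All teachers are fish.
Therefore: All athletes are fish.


Premise 1: Some athletes are teachers.
Premise 2: All teachers are fish.
Conclusion: All athletes are fish.
Fallacy: illicit minor. The minor term (athletes) is distributed in the conclusion ('All athletes ...') but undistributed in its premise ('Some athletes are teachers' doesn't cover all athletes).
Only 'Some athletes are fish' follows, not 'All'.

Invalid


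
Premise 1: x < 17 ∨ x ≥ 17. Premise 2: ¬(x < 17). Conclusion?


Disjunctive syllogism: P ∨ Q, ¬P ⊢ Q
Disjunction: x < 17 ∨ x ≥ 17
We know it is not the case that x < 17.
By disjunctive syllogism, the other disjunct must be true.

x ≥ 17


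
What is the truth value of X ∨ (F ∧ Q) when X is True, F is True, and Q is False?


X = True, F = True, Q = False
Step 1: F ∧ Q = True AND False = False
Step 2: X ∨ False = True OR False = True
AND evaluated first (higher precedence); then OR applied.

True


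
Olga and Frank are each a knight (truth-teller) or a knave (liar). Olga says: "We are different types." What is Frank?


Olga says: "We are different types."
Case 1: Olga is a Knight (truth-teller)
  Statement is true → they ARE different → Frank is a Knave
Case 2: Olga is a Knave (liar)
  Statement is false → they are NOT different → Frank is a Knave
In both cases, Frank is a Knave.

Knave


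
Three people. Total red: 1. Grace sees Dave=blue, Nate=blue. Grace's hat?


Total red = 1, seen red = 0
Own red = 1 - 0 = 1
Grace's hat is red.

red


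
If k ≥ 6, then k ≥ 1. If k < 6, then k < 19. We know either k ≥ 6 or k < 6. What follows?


Constructive dilemma: (P → Q) ∧ (R → S), P ∨ R ⊢ Q ∨ S
Premise 1: k ≥ 6 → k ≥ 1
Premise 2: k < 6 → k < 19
Premise 3: k ≥ 6 ∨ k < 6
Case 1: Assuming k ≥ 6, then by Premise 1, k ≥ 1.
Case 2: Assuming k < 6, then by Premise 2, k < 19.
Since one of k ≥ 6 or k < 6 must hold, we get k ≥ 1 or k < 19.

k ≥ 1 or k < 19.


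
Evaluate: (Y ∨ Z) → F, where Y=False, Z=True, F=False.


Y = False, Z = True, F = False
Expression: (Y ∨ Z) → F
Step 1: Y ∨ Z = False OR True = True
Step 2: (True) → F = True → False (false only if antecedent True and consequent False) = False

False


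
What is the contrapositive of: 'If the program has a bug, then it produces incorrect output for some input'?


Original: If the program has a bug, then it produces incorrect output for some input
Contrapositive: If ¬Q, then ¬P
Negate Q: not (it produces incorrect output for some input)
Negate P: not (the program has a bug)

If not (it produces incorrect output for some input), then not (the program has a bug).


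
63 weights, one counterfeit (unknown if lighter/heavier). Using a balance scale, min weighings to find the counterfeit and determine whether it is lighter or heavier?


Let n = 63. 126 possibilities (n weights × lighter/heavier); each weighing has 3 outcomes.
Bound for k weighings: say the first weighing puts j weights on each pan. If it tips, the 2j weighed weights remain suspects (each with a known direction) and k-1 weighings give 3^(k-1) outcomes; 3^(k-1) is odd, so 2j ≤ 3^(k-1) - 1. If it balances, the n - 2j unweighed weights remain with direction unknown: 2(n - 2j) ≤ 3^(k-1) - 1 by the same parity argument. Adding, n ≤ (3^(k-1) - 1) + (3^(k-1) - 1)/2 = (3^k - 3)/2, and the classical three-group strategy achieves this (3 weights in 2 weighings, 12 in 3, 39 in 4, 120 in 5).
So we need the smallest k with (3^k - 3)/2 ≥ 63.
k = 4: (3^4 - 3)/2 = 39 < 63 ✗
k = 5: (3^5 - 3)/2 = 120 ≥ 63 ✓

5


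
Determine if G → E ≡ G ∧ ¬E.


Expression 1: G → E
Expression 2: G ∧ ¬E
Truth table (G E | Expr1 Expr2):
  T T |   T     F   ← differ
  T F |   F     T   ← differ
  F T |   T     F   ← differ
  F F |   T     F   ← differ
Counterexample: G=T, E=T gives Expr1 = T but Expr2 = F, so the expressions are NOT logically equivalent.

No


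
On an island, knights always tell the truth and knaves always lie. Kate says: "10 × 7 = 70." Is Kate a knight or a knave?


Statement: "10 × 7 = 70."
Actual: 10 × 7 = 70
Claimed: 70
Statement is TRUE → Kate tells the truth → Knight

Knight


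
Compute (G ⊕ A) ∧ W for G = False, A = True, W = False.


G = False, A = True, W = False
Step 1: G ⊕ A = False XOR True = True
Step 2: True ∧ W = True AND False = False
XOR true when exactly one of G,A is true; then AND with W.

False


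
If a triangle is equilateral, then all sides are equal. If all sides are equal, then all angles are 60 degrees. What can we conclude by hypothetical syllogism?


Hypothetical syllogism: P → Q, Q → R ⊢ P → R
Premise 1: a triangle is equilateral → all sides are equal
Premise 2: all sides are equal → all angles are 60 degrees
Chain the implications: the middle term (all sides are equal) links the two.
Conclusion: If a triangle is equilateral, then all angles are 60 degrees.

If a triangle is equilateral, then all angles are 60 degrees.


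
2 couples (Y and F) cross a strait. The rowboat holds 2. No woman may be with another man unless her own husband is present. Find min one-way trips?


Label couples Y and F.
1. WY+WF → (far: WY,WF; near: HY,HF)
2. WY ←   (far: WF; near: HY,HF,WY)
3. HY+HF → (far: HY,HF,WF; near: WY)
4. HY ←   (far: HF,WF; near: HY,WY)  — HY returns, since WY is alone on near bank
5. HY+WY → (far: all four; near: empty)
Every state respects the constraint.
Minimum trips = 5

5


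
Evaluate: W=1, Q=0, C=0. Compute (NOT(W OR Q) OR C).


W OR Q = 1
NOT(1) = 0
0 OR 0 = 0

0


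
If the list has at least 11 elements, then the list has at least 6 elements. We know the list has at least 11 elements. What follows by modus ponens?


Modus ponens: P → Q, P ⊢ Q
P: the list has at least 11 elements
Q: the list has at least 6 elements
We have P → Q and P is true.
By modus ponens, Q must be true.

The list has at least 6 elements


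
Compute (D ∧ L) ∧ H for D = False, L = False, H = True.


D = False, L = False, H = True
Step 1: D ∧ L = False AND False = False
Step 2: False ∧ H = False AND True = False
AND is true only when ALL operands are true.

False


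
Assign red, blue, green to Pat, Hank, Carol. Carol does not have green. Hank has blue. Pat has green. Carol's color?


From clues:
  Pat → green
  Hank → blue
By elimination, Carol gets the remaining.

red


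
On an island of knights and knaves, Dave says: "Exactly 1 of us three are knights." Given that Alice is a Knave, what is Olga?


Dave claims exactly 1 knights among Dave, Alice, Olga.
Given: Alice is a Knave.

Case 1: Dave is a Knight (tells truth)
  Then exactly 1 of the three are knights.
  Counting Dave, Alice: 1 knight(s) so far. Need 0 more → Olga = Knave.
Case 2: Dave is a Knave (lies)
  Then the count is NOT 1.
  If Olga = Knight, count = 1 = 1 → claim would be true, contradicts lie.
  If Olga = Knave, count = 0 ≠ 1 → lie confirmed ✓

Olga is a Knave.

Knave


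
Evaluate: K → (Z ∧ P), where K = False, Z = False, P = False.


K = False, Z = False, P = False
Step 1: Z ∧ P = False AND False = False
Step 2: K → (False): false only when K=True and consequent=False.
Result: True

True


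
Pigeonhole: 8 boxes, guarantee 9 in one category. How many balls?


Pigeonhole: to guarantee k in one of n categories, need (k-1)×n + 1.
k = 9, n = 8
Minimum = (9-1) × 8 + 1 = 8 × 8 + 1

65


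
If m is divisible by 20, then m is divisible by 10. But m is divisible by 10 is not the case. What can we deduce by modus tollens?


Modus tollens: P → Q, ¬Q ⊢ ¬P
P: m is divisible by 20
Q: m is divisible by 10
We have P → Q and Q is false.
By modus tollens, P must be false.

It is not the case that m is divisible by 20


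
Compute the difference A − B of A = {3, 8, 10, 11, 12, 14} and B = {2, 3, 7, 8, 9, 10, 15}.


A = {3, 8, 10, 11, 12, 14}
B = {2, 3, 7, 8, 9, 10, 15}
Operation: difference A − B
In A but not B: 11, 12, 14

{11, 12, 14}


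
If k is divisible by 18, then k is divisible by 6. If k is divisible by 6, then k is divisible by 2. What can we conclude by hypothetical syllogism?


Hypothetical syllogism: P → Q, Q → R ⊢ P → R
Premise 1: k is divisible by 18 → k is divisible by 6
Premise 2: k is divisible by 6 → k is divisible by 2
Chain the implications: the middle term (k is divisible by 6) links the two.
Conclusion: If k is divisible by 18, then k is divisible by 2.

If k is divisible by 18, then k is divisible by 2.


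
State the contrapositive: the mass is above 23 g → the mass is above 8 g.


Original: If the mass is above 23 g, then the mass is above 8 g
Contrapositive: If ¬Q, then ¬P
Negate Q: not (the mass is above 8 g)
Negate P: not (the mass is above 23 g)

If not (the mass is above 8 g), then not (the mass is above 23 g).


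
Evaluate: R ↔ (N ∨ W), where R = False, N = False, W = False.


R = False, N = False, W = False
Step 1: N ∨ W = False OR False = False
Step 2: R ↔ (False): true when both sides have same truth value.
Result: False ↔ False = True

True


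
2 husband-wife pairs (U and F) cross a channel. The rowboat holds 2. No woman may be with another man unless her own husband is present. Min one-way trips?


Label couples U and F.
1. WU+WF → (far: WU,WF; near: HU,HF)
2. WU ←   (far: WF; near: HU,HF,WU)
3. HU+HF → (far: HU,HF,WF; near: WU)
4. HU ←   (far: HF,WF; near: HU,WU)  — HU returns, since WU is alone on near bank
5. HU+WU → (far: all four; near: empty)
Every state respects the constraint.
Minimum trips = 5

5


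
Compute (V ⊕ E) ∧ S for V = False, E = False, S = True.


V = False, E = False, S = True
Step 1: V ⊕ E = False XOR False = False
Step 2: False ∧ S = False AND True = False
XOR true when exactly one of V,E is true; then AND with S.

False


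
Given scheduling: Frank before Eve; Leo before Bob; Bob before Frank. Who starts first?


Constraints: Frank before Eve; Leo before Bob; Bob before Frank
The first task can have nothing scheduled before it, so it must never appear on the right of a 'before'.
Tasks appearing after some 'before': Eve, Bob, Frank.
The only task not in that list is Leo → it is first.

Leo


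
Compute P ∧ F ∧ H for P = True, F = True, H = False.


P = True, F = True, H = False
Step 1: P ∧ F = True AND True = True
Step 2: (True) ∧ H = (True) AND False = False
AND is true only when ALL operands are true.

False


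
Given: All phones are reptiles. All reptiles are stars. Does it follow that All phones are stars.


Premise 1: All phones are reptiles.
Premise 2: All reptiles are stars.
Conclusion: All phones are stars.
Barbara syllogism (AAA-1): All A are B, All B are C → All A are C.
Middle term (reptiles) distributed in premise 2.

Valid


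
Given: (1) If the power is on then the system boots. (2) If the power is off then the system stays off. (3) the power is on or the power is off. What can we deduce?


Constructive dilemma: (P → Q) ∧ (R → S), P ∨ R ⊢ Q ∨ S
Premise 1: the power is on → the system boots
Premise 2: the power is off → the system stays off
Premise 3: the power is on ∨ the power is off
Case 1: Assuming the power is on, then by Premise 1, the system boots.
Case 2: Assuming the power is off, then by Premise 2, the system stays off.
Since one of the power is on or the power is off must hold, we get the system boots or the system stays off.

The system boots or the system stays off.


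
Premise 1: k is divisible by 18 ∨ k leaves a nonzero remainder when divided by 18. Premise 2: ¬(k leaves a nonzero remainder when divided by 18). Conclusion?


Disjunctive syllogism: P ∨ Q, ¬P ⊢ Q
Disjunction: k is divisible by 18 ∨ k leaves a nonzero remainder when divided by 18
We know it is not the case that k leaves a nonzero remainder when divided by 18.
By disjunctive syllogism, the other disjunct must be true.

k is divisible by 18


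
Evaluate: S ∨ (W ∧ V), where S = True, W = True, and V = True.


S = True, W = True, V = True
Step 1: W ∧ V = True AND True = True
Step 2: S ∨ True = True OR True = True
AND evaluated first (higher precedence); then OR applied.

True


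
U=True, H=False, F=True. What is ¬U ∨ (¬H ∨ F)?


U = True, H = False, F = True
Expression: ¬U ∨ (¬H ∨ F)
Step 1: ¬H = NOT False = True
Step 2: ¬H ∨ F = True OR True = True
Step 3: ¬U = NOT True = False
Step 4: (False) ∨ (True) = False OR True = True

True


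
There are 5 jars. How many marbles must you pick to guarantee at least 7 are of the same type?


Pigeonhole: to guarantee k in one of n categories, need (k-1)×n + 1.
k = 7, n = 5
Minimum = (7-1) × 5 + 1 = 6 × 5 + 1

31


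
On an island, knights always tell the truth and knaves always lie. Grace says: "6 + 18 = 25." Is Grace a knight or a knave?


Statement: "6 + 18 = 25."
Actual: 6 + 18 = 24
Claimed: 25
Statement is FALSE → Grace lies → Knave

Knave


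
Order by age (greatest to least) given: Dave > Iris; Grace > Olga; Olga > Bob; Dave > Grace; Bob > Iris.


Constraints: Dave > Iris; Grace > Olga; Olga > Bob; Dave > Grace; Bob > Iris
Method: at each step, the next-highest is the one remaining person who never appears on the smaller side of a constraint between remaining people.
  Step 1: remaining {Bob, Olga, Dave, Grace, Iris}; on the smaller side: {Bob, Olga, Grace, Iris} → Dave is next (Dave > Iris; Dave > Grace).
  Step 2: remaining {Bob, Olga, Grace, Iris}; on the smaller side: {Bob, Olga, Iris} → Grace is next (Grace > Olga).
  Step 3: remaining {Bob, Olga, Iris}; on the smaller side: {Bob, Iris} → Olga is next (Olga > Bob).
  Step 4: remaining {Bob, Iris}; on the smaller side: {Iris} → Bob is next (Bob > Iris).
  Step 5: only Iris remains → lowest.
Final ranking (highest to lowest):

Dave > Grace > Olga > Bob > Iris


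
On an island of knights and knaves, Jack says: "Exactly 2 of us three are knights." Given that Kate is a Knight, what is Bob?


Jack claims exactly 2 knights among Jack, Kate, Bob.
Given: Kate is a Knight.

Case 1: Jack is a Knight (tells truth)
  Then exactly 2 of the three are knights.
  Counting Jack, Kate: 2 knight(s) so far. Need 0 more → Bob = Knave.
Case 2: Jack is a Knave (lies)
  Then the count is NOT 2.
  If Bob = Knight, count = 2 = 2 → claim would be true, contradicts lie.
  If Bob = Knave, count = 1 ≠ 2 → lie confirmed ✓

Bob is a Knave.

Knave


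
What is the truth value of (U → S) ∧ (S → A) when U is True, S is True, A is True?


U = True, S = True, A = True
Step 1: U → S is false only when U=True and S=False. Result: True
Step 2: S → A is false only when S=True and A=False. Result: True
Step 3: True ∧ True = True

True


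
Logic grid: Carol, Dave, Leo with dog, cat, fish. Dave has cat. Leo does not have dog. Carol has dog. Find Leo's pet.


From clues:
  Dave → cat
  Carol → dog
By elimination, Leo gets the remaining.

fish


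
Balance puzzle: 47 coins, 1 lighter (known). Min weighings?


Each weighing has 3 outcomes (left heavy / balance / right heavy), so k weighings distinguish at most 3^k cases; splitting into three near-equal groups achieves this.
Need 3^k ≥ 47: 3^3 = 27 < 47 ≤ 3^4 = 81
k = ⌈log₃(47)⌉ = 4

4


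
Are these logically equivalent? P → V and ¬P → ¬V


Expression 1: P → V
Expression 2: ¬P → ¬V
Truth table (P V | Expr1 Expr2):
  T T |   T     T
  T F |   F     T   ← differ
  F T |   T     F   ← differ
  F F |   T     T
Counterexample: P=T, V=F gives Expr1 = F but Expr2 = T, so the expressions are NOT logically equivalent.

No


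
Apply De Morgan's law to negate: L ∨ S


De Morgan's law: ¬(P ∨ Q) ≡ ¬P ∧ ¬Q
¬(L ∨ S) = ¬L ∧ ¬S

¬L ∧ ¬S


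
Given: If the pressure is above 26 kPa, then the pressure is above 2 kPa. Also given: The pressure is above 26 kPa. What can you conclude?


Modus ponens: P → Q, P ⊢ Q
P: the pressure is above 26 kPa
Q: the pressure is above 2 kPa
We have P → Q and P is true.
By modus ponens, Q must be true.

The pressure is above 2 kPa


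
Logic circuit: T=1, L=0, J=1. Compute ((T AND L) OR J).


T AND L = 1&0 = 0
0 OR 1 = 1

1


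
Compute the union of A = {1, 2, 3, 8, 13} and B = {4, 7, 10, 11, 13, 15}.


A = {1, 2, 3, 8, 13}
B = {4, 7, 10, 11, 13, 15}
Operation: union
All elements combined: 1, 2, 3, 4, 7, 8, 10, 11, 13, 15

{1, 2, 3, 4, 7, 8, 10, 11, 13, 15}


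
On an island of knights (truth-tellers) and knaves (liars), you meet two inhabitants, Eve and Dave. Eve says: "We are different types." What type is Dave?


Eve says: "We are different types."
Case 1: Eve is a Knight (truth-teller)
  Statement is true → they ARE different → Dave is a Knave
Case 2: Eve is a Knave (liar)
  Statement is false → they are NOT different → Dave is a Knave
In both cases, Dave is a Knave.

Knave


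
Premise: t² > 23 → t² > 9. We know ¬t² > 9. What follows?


Modus tollens: P → Q, ¬Q ⊢ ¬P
P: t² > 23
Q: t² > 9
We have P → Q and Q is false.
By modus tollens, P must be false.

It is not the case that t² > 23


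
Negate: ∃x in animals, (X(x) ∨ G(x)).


Original: ∃x (X(x) ∨ G(x))
Rule: ¬∀→∃, ¬∃→∀, negate predicate.
Negation: ∀x (¬X(x) ∧ ¬G(x))

∀x (¬X(x) ∧ ¬G(x))


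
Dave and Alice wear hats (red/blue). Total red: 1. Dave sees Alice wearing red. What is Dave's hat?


Total red = 1, Alice = red
Red accounted for: 1
Remaining for Dave: 0
Dave's hat is blue.

blue


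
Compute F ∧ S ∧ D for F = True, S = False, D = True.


F = True, S = False, D = True
Step 1: F ∧ S = True AND False = False
Step 2: (False) ∧ D = (False) AND True = False
AND is true only when ALL operands are true.

False


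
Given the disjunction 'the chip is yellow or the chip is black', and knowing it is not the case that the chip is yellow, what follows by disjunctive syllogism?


Disjunctive syllogism: P ∨ Q, ¬P ⊢ Q
Disjunction: the chip is yellow ∨ the chip is black
We know it is not the case that the chip is yellow.
By disjunctive syllogism, the other disjunct must be true.

The chip is black


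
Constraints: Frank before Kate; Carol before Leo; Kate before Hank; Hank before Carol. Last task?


Constraints: Frank before Kate; Carol before Leo; Kate before Hank; Hank before Carol
The last task can have nothing scheduled after it, so it must never appear on the left of a 'before'.
Tasks appearing before some other task: Frank, Carol, Kate, Hank.
The only task not in that list is Leo → it is last.

Leo


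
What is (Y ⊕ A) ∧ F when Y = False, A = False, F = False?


Y = False, A = False, F = False
Step 1: Y ⊕ A = False XOR False = False
Step 2: False ∧ F = False AND False = False
XOR true when exactly one of Y,A is true; then AND with F.

False


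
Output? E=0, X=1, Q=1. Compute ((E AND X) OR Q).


E AND X = 0&1 = 0
0 OR 1 = 1

1


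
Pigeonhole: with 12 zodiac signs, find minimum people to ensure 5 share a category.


Pigeonhole: to guarantee k in one of n categories, need (k-1)×n + 1.
k = 5, n = 12
Minimum = (5-1) × 12 + 1 = 4 × 12 + 1

49


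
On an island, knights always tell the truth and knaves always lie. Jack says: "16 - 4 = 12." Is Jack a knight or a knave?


Statement: "16 - 4 = 12."
Actual: 16 - 4 = 12
Claimed: 12
Statement is TRUE → Jack tells the truth → Knight

Knight


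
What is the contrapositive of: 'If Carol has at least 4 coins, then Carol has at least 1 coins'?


Original: If Carol has at least 4 coins, then Carol has at least 1 coins
Contrapositive: If ¬Q, then ¬P
Negate Q: not (Carol has at least 1 coins)
Negate P: not (Carol has at least 4 coins)

If not (Carol has at least 1 coins), then not (Carol has at least 4 coins).


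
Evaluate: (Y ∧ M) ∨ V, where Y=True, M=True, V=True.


Y = True, M = True, V = True
Expression: (Y ∧ M) ∨ V
Step 1: Y ∧ M = True AND True = True
Step 2: (True) ∨ V = True OR True = True

True


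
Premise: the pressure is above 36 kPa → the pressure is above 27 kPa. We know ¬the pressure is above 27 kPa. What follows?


Modus tollens: P → Q, ¬Q ⊢ ¬P
P: the pressure is above 36 kPa
Q: the pressure is above 27 kPa
We have P → Q and Q is false.
By modus tollens, P must be false.

It is not the case that the pressure is above 36 kPa


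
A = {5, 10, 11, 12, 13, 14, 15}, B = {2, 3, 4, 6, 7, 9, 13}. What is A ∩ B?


A = {5, 10, 11, 12, 13, 14, 15}
B = {2, 3, 4, 6, 7, 9, 13}
Operation: intersection
Elements in both: 13

{13}


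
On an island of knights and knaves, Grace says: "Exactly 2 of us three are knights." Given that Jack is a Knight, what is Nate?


Grace claims exactly 2 knights among Grace, Jack, Nate.
Given: Jack is a Knight.

Case 1: Grace is a Knight (tells truth)
  Then exactly 2 of the three are knights.
  Counting Grace, Jack: 2 knight(s) so far. Need 0 more → Nate = Knave.
Case 2: Grace is a Knave (lies)
  Then the count is NOT 2.
  If Nate = Knight, count = 2 = 2 → claim would be true, contradicts lie.
  If Nate = Knave, count = 1 ≠ 2 → lie confirmed ✓

Nate is a Knave.

Knave


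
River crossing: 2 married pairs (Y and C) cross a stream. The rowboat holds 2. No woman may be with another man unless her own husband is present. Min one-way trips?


Label couples Y and C.
1. WY+WC → (far: WY,WC; near: HY,HC)
2. WY ←   (far: WC; near: HY,HC,WY)
3. HY+HC → (far: HY,HC,WC; near: WY)
4. HY ←   (far: HC,WC; near: HY,WY)  — HY returns, since WY is alone on near bank
5. HY+WY → (far: all four; near: empty)
Every state respects the constraint.
Minimum trips = 5

5


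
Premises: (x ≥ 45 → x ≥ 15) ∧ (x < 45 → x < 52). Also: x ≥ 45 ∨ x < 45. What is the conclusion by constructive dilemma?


Constructive dilemma: (P → Q) ∧ (R → S), P ∨ R ⊢ Q ∨ S
Premise 1: x ≥ 45 → x ≥ 15
Premise 2: x < 45 → x < 52
Premise 3: x ≥ 45 ∨ x < 45
Case 1: Assuming x ≥ 45, then by Premise 1, x ≥ 15.
Case 2: Assuming x < 45, then by Premise 2, x < 52.
Since one of x ≥ 45 or x < 45 must hold, we get x ≥ 15 or x < 52.

x ≥ 15 or x < 52.


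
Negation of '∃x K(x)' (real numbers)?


Original: ∃x K(x)
Rule: ¬∀→∃, ¬∃→∀, negate predicate.
Negation: ∀x ¬K(x)

∀x ¬K(x)


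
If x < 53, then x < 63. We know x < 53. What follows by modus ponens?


Modus ponens: P → Q, P ⊢ Q
P: x < 53
Q: x < 63
We have P → Q and P is true.
By modus ponens, Q must be true.

x < 63


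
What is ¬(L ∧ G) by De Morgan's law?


De Morgan's law: ¬(P ∧ Q) ≡ ¬P ∨ ¬Q
¬(L ∧ G) = ¬L ∨ ¬G

¬L ∨ ¬G


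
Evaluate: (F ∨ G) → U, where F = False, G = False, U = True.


F = False, G = False, U = True
Step 1: F ∨ G = False OR False = False
Step 2: (False) → U: false only when antecedent=True and U=False.
Result: True

True


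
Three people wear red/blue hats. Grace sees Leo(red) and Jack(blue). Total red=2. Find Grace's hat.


Total red = 2, seen red = 1
Own red = 2 - 1 = 1
Grace's hat is red.

red


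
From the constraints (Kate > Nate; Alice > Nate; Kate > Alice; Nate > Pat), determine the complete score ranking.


Constraints: Kate > Nate; Alice > Nate; Kate > Alice; Nate > Pat
Method: at each step, the next-highest is the one remaining person who never appears on the smaller side of a constraint between remaining people.
  Step 1: remaining {Nate, Alice, Kate, Pat}; on the smaller side: {Nate, Alice, Pat} → Kate is next (Kate > Nate; Kate > Alice).
  Step 2: remaining {Nate, Alice, Pat}; on the smaller side: {Nate, Pat} → Alice is next (Alice > Nate).
  Step 3: remaining {Nate, Pat}; on the smaller side: {Pat} → Nate is next (Nate > Pat).
  Step 4: only Pat remains → lowest.
Final ranking (highest to lowest):

Kate > Alice > Nate > Pat


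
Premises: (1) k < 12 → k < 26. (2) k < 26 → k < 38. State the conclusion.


Hypothetical syllogism: P → Q, Q → R ⊢ P → R
Premise 1: k < 12 → k < 26
Premise 2: k < 26 → k < 38
Chain the implications: the middle term (k < 26) links the two.
Conclusion: If k < 12, then k < 38.

If k < 12, then k < 38.


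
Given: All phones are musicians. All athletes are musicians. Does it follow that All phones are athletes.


Premise 1: All phones are musicians.
Premise 2: All athletes are musicians.
Conclusion: All phones are athletes.
Fallacy: undistributed middle. musicians is predicate in both.
Counterexample: phones and athletes could be disjoint subsets of musicians.

Invalid


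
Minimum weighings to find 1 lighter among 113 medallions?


Each weighing has 3 outcomes (left heavy / balance / right heavy), so k weighings distinguish at most 3^k cases; splitting into three near-equal groups achieves this.
Need 3^k ≥ 113: 3^4 = 81 < 113 ≤ 3^5 = 243
k = ⌈log₃(113)⌉ = 5

5


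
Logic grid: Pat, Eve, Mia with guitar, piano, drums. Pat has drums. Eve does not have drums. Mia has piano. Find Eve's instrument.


From clues:
  Mia → piano
  Pat → drums
By elimination, Eve gets the remaining.

guitar


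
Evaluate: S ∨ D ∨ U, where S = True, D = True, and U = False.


S = True, D = True, U = False
Step 1: S ∨ D = True OR True = True
Step 2: True ∨ U = True OR False = True
OR is true when at least one operand is true.

True


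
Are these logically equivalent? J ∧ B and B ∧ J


Expression 1: J ∧ B
Expression 2: B ∧ J
Truth table (J B | Expr1 Expr2):
  T T |   T     T
  T F |   F     F
  F T |   F     F
  F F |   F     F
All 4 rows agree, so the expressions are logically equivalent.

Yes


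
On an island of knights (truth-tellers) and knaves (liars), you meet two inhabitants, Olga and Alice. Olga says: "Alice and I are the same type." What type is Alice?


Olga says: "Alice and I are the same type."
Case 1: Olga is a Knight (truth-teller)
  Statement is true → they ARE the same → Alice is also a Knight
Case 2: Olga is a Knave (liar)
  Statement is false → they are NOT the same → Alice is a Knight
In both cases, Alice is a Knight.

Knight


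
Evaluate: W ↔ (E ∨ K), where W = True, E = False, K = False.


W = True, E = False, K = False
Step 1: E ∨ K = False OR False = False
Step 2: W ↔ (False): true when both sides have same truth value.
Result: True ↔ False = False

False


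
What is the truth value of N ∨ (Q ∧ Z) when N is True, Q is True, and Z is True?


N = True, Q = True, Z = True
Step 1: Q ∧ Z = True AND True = True
Step 2: N ∨ True = True OR True = True
AND evaluated first (higher precedence); then OR applied.

True


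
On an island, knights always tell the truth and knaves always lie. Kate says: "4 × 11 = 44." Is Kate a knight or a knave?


Statement: "4 × 11 = 44."
Actual: 4 × 11 = 44
Claimed: 44
Statement is TRUE → Kate tells the truth → Knight

Knight


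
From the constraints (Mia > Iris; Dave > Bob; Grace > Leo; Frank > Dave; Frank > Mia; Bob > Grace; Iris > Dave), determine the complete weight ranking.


Constraints: Mia > Iris; Dave > Bob; Grace > Leo; Frank > Dave; Frank > Mia; Bob > Grace; Iris > Dave
Method: at each step, the next-highest is the one remaining person who never appears on the smaller side of a constraint between remaining people.
  Step 1: remaining {Dave, Mia, Grace, Iris, Leo, Bob, Frank}; on the smaller side: {Dave, Mia, Grace, Iris, Leo, Bob} → Frank is next (Frank > Dave; Frank > Mia).
  Step 2: remaining {Dave, Mia, Grace, Iris, Leo, Bob}; on the smaller side: {Dave, Grace, Iris, Leo, Bob} → Mia is next (Mia > Iris).
  Step 3: remaining {Dave, Grace, Iris, Leo, Bob}; on the smaller side: {Dave, Grace, Leo, Bob} → Iris is next (Iris > Dave).
  Step 4: remaining {Dave, Grace, Leo, Bob}; on the smaller side: {Grace, Leo, Bob} → Dave is next (Dave > Bob).
  Step 5: remaining {Grace, Leo, Bob}; on the smaller side: {Grace, Leo} → Bob is next (Bob > Grace).
  Step 6: remaining {Grace, Leo}; on the smaller side: {Leo} → Grace is next (Grace > Leo).
  Step 7: only Leo remains → lowest.
Final ranking (highest to lowest):

Frank > Mia > Iris > Dave > Bob > Grace > Leo
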